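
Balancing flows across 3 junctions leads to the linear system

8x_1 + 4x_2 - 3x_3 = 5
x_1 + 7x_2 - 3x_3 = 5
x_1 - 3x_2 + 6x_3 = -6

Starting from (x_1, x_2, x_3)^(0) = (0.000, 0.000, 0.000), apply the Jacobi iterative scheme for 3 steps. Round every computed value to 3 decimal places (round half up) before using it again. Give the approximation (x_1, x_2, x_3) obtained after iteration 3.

Iteration 1:
  x_1 = (5 - (4)·0.000 - (-3)·0.000) / (8) = 0.625
  x_2 = (5 - (1)·0.000 - (-3)·0.000) / (7) = 0.714
  x_3 = (-6 - (1)·0.000 - (-3)·0.000) / (6) = -1.000
Iteration 2:
  x_1 = (5 - (4)·0.714 - (-3)·-1.000) / (8) = -0.107
  x_2 = (5 - (1)·0.625 - (-3)·-1.000) / (7) = 0.196
  x_3 = (-6 - (1)·0.625 - (-3)·0.714) / (6) = -0.747
Iteration 3:
  x_1 = (5 - (4)·0.196 - (-3)·-0.747) / (8) = 0.247
  x_2 = (5 - (1)·-0.107 - (-3)·-0.747) / (7) = 0.409
  x_3 = (-6 - (1)·-0.107 - (-3)·0.196) / (6) = -0.884

(0.247, 0.409, -0.884)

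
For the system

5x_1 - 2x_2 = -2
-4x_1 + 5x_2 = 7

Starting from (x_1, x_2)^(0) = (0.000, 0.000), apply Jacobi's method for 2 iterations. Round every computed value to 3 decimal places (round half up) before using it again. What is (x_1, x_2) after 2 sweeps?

(0.160, 1.080)

Iteration 1:
  x_1 = (-2 - (-2)·0.000) / (5) = -0.400
  x_2 = (7 - (-4)·0.000) / (5) = 1.400
Iteration 2:
  x_1 = (-2 - (-2)·1.400) / (5) = 0.160
  x_2 = (7 - (-4)·-0.400) / (5) = 1.080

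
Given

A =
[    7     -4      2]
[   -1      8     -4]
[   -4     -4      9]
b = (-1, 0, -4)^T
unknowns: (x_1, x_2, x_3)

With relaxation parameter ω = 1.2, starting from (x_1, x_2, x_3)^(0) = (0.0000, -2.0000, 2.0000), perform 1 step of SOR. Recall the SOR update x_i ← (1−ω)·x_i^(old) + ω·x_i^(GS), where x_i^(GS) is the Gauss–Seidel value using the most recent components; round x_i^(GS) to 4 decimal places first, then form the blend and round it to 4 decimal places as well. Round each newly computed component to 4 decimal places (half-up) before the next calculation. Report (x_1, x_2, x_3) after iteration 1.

Iteration 1:
  x_1: GS value = (-1 - (-4)·-2.0000 - (2)·2.0000) / (7) = -1.8571;  x_1 ← (1−ω)·0.0000 + ω·-1.8571 = -2.2285
  x_2: GS value = (0 - (-1)·-2.2285 - (-4)·2.0000) / (8) = 0.7214;  x_2 ← (1−ω)·-2.0000 + ω·0.7214 = 1.2657
  x_3: GS value = (-4 - (-4)·-2.2285 - (-4)·1.2657) / (9) = -0.8724;  x_3 ← (1−ω)·2.0000 + ω·-0.8724 = -1.4469

(-2.2285, 1.2657, -1.4469)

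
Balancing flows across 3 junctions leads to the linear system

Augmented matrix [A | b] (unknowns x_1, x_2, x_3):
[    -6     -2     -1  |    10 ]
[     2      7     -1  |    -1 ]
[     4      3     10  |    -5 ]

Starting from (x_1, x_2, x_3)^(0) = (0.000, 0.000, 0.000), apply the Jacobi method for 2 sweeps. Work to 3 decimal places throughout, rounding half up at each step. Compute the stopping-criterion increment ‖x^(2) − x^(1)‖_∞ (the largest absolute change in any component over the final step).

0.710

Iteration 1:
  x_1 = (10 - (-2)·0.000 - (-1)·0.000) / (-6) = -1.667
  x_2 = (-1 - (2)·0.000 - (-1)·0.000) / (7) = -0.143
  x_3 = (-5 - (4)·0.000 - (3)·0.000) / (10) = -0.500
Iteration 2:
  x_1 = (10 - (-2)·-0.143 - (-1)·-0.500) / (-6) = -1.536
  x_2 = (-1 - (2)·-1.667 - (-1)·-0.500) / (7) = 0.262
  x_3 = (-5 - (4)·-1.667 - (3)·-0.143) / (10) = 0.210
Change: (0.131, 0.405, 0.710) → max |·| = 0.710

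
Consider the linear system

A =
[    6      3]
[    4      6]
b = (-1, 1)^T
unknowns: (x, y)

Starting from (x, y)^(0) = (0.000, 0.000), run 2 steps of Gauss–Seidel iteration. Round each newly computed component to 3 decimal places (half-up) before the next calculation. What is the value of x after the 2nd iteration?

Iteration 1:
  x = (-1 - (3)·0.000) / (6) = -0.167
  y = (1 - (4)·-0.167) / (6) = 0.278
Iteration 2:
  x = (-1 - (3)·0.278) / (6) = -0.306
  y = (1 - (4)·-0.306) / (6) = 0.371

-0.306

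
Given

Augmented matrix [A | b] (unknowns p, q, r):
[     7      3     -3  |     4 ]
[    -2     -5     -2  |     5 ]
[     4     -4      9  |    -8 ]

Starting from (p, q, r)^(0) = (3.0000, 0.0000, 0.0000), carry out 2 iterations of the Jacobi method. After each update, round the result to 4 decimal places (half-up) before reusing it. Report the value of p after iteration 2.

Iteration 1:
  p = (4 - (3)·0.0000 - (-3)·0.0000) / (7) = 0.5714
  q = (5 - (-2)·3.0000 - (-2)·0.0000) / (-5) = -2.2000
  r = (-8 - (4)·3.0000 - (-4)·0.0000) / (9) = -2.2222
Iteration 2:
  p = (4 - (3)·-2.2000 - (-3)·-2.2222) / (7) = 0.5619
  q = (5 - (-2)·0.5714 - (-2)·-2.2222) / (-5) = -0.3397
  r = (-8 - (4)·0.5714 - (-4)·-2.2000) / (9) = -2.1206

0.5619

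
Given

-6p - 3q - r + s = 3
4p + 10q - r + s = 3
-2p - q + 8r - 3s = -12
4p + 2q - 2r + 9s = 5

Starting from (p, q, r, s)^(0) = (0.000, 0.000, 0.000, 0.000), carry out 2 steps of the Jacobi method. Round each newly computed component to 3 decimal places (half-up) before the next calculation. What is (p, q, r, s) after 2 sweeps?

Iteration 1:
  p = (3 - (-3)·0.000 - (-1)·0.000 - (1)·0.000) / (-6) = -0.500
  q = (3 - (4)·0.000 - (-1)·0.000 - (1)·0.000) / (10) = 0.300
  r = (-12 - (-2)·0.000 - (-1)·0.000 - (-3)·0.000) / (8) = -1.500
  s = (5 - (4)·0.000 - (2)·0.000 - (-2)·0.000) / (9) = 0.556
Iteration 2:
  p = (3 - (-3)·0.300 - (-1)·-1.500 - (1)·0.556) / (-6) = -0.307
  q = (3 - (4)·-0.500 - (-1)·-1.500 - (1)·0.556) / (10) = 0.294
  r = (-12 - (-2)·-0.500 - (-1)·0.300 - (-3)·0.556) / (8) = -1.379
  s = (5 - (4)·-0.500 - (2)·0.300 - (-2)·-1.500) / (9) = 0.378

(-0.307, 0.294, -1.379, 0.378)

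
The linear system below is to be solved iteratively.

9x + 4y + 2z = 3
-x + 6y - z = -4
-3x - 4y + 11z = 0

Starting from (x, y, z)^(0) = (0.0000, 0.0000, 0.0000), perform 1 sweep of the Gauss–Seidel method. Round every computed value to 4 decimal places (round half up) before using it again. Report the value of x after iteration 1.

0.3333

Iteration 1:
  x = (3 - (4)·0.0000 - (2)·0.0000) / (9) = 0.3333
  y = (-4 - (-1)·0.3333 - (-1)·0.0000) / (6) = -0.6111
  z = (0 - (-3)·0.3333 - (-4)·-0.6111) / (11) = -0.1313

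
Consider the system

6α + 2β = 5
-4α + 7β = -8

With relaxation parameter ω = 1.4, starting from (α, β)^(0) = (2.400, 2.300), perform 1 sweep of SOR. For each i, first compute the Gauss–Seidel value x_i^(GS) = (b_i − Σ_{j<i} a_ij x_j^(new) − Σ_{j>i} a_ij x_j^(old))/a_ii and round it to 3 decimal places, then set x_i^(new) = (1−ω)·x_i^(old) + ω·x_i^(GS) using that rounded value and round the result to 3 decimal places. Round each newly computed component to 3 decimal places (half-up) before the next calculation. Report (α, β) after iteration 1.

(-0.866, -3.213)

Iteration 1:
  α: GS value = (5 - (2)·2.300) / (6) = 0.067;  α ← (1−ω)·2.400 + ω·0.067 = -0.866
  β: GS value = (-8 - (-4)·-0.866) / (7) = -1.638;  β ← (1−ω)·2.300 + ω·-1.638 = -3.213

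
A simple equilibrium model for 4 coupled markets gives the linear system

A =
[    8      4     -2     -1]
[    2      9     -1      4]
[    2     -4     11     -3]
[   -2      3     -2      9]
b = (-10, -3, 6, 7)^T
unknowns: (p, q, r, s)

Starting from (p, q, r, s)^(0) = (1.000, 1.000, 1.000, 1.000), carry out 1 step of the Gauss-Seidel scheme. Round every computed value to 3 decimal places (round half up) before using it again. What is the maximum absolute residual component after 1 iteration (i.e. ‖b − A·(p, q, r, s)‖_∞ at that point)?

5.119

Iteration 1:
  p = (-10 - (4)·1.000 - (-2)·1.000 - (-1)·1.000) / (8) = -1.375
  q = (-3 - (2)·-1.375 - (-1)·1.000 - (4)·1.000) / (9) = -0.361
  r = (6 - (2)·-1.375 - (-4)·-0.361 - (-3)·1.000) / (11) = 0.937
  s = (7 - (-2)·-1.375 - (3)·-0.361 - (-2)·0.937) / (9) = 0.801
Residual b − A·x = (5.119, 0.732, -0.598, -0.002); ∞-norm = 5.119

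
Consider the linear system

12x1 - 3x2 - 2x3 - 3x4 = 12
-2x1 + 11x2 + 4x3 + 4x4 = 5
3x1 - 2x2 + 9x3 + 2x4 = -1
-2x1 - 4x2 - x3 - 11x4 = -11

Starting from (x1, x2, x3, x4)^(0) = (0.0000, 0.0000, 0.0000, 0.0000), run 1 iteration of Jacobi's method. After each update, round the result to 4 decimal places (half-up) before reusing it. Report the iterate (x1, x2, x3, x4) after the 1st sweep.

(1.0000, 0.4545, -0.1111, 1.0000)

Iteration 1:
  x1 = (12 - (-3)·0.0000 - (-2)·0.0000 - (-3)·0.0000) / (12) = 1.0000
  x2 = (5 - (-2)·0.0000 - (4)·0.0000 - (4)·0.0000) / (11) = 0.4545
  x3 = (-1 - (3)·0.0000 - (-2)·0.0000 - (2)·0.0000) / (9) = -0.1111
  x4 = (-11 - (-2)·0.0000 - (-4)·0.0000 - (-1)·0.0000) / (-11) = 1.0000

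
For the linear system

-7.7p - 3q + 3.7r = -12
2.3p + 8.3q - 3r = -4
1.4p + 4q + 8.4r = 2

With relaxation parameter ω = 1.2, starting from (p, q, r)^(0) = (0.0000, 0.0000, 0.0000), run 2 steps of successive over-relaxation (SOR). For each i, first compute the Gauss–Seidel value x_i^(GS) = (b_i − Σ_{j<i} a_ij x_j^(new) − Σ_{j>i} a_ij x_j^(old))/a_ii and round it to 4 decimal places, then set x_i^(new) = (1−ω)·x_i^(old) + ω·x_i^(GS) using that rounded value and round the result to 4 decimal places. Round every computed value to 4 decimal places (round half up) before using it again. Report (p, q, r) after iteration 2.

Iteration 1:
  p: GS value = (-12 - (-3)·0.0000 - (3.7)·0.0000) / (-7.7) = 1.5584;  p ← (1−ω)·0.0000 + ω·1.5584 = 1.8701
  q: GS value = (-4 - (2.3)·1.8701 - (-3)·0.0000) / (8.3) = -1.0001;  q ← (1−ω)·0.0000 + ω·-1.0001 = -1.2001
  r: GS value = (2 - (1.4)·1.8701 - (4)·-1.2001) / (8.4) = 0.4979;  r ← (1−ω)·0.0000 + ω·0.4979 = 0.5975
Iteration 2:
  p: GS value = (-12 - (-3)·-1.2001 - (3.7)·0.5975) / (-7.7) = 2.3131;  p ← (1−ω)·1.8701 + ω·2.3131 = 2.4017
  q: GS value = (-4 - (2.3)·2.4017 - (-3)·0.5975) / (8.3) = -0.9315;  q ← (1−ω)·-1.2001 + ω·-0.9315 = -0.8778
  r: GS value = (2 - (1.4)·2.4017 - (4)·-0.8778) / (8.4) = 0.2558;  r ← (1−ω)·0.5975 + ω·0.2558 = 0.1875

(2.4017, -0.8778, 0.1875)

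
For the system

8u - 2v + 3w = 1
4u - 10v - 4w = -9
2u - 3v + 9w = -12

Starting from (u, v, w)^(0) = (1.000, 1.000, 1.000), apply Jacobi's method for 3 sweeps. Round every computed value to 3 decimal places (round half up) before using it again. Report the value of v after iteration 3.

Iteration 1:
  u = (1 - (-2)·1.000 - (3)·1.000) / (8) = 0.000
  v = (-9 - (4)·1.000 - (-4)·1.000) / (-10) = 0.900
  w = (-12 - (2)·1.000 - (-3)·1.000) / (9) = -1.222
Iteration 2:
  u = (1 - (-2)·0.900 - (3)·-1.222) / (8) = 0.808
  v = (-9 - (4)·0.000 - (-4)·-1.222) / (-10) = 1.389
  w = (-12 - (2)·0.000 - (-3)·0.900) / (9) = -1.033
Iteration 3:
  u = (1 - (-2)·1.389 - (3)·-1.033) / (8) = 0.860
  v = (-9 - (4)·0.808 - (-4)·-1.033) / (-10) = 1.636
  w = (-12 - (2)·0.808 - (-3)·1.389) / (9) = -1.050

1.636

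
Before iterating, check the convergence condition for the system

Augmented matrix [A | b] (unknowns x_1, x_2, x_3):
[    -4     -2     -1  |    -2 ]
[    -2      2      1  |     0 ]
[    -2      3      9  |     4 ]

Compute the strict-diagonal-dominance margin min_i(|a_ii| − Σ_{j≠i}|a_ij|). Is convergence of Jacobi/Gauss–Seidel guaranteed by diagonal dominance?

row 1: |-4| − (2+1) = 1
row 2: |2| − (2+1) = -1
row 3: |9| − (2+3) = 4
minimum over rows = -1 → not strictly diagonally dominant

-1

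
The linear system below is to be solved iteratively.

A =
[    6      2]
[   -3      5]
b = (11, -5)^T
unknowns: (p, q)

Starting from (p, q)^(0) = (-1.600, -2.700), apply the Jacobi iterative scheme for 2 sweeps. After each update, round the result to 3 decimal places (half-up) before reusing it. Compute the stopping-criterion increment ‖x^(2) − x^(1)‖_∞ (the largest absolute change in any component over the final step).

2.600

Iteration 1:
  p = (11 - (2)·-2.700) / (6) = 2.733
  q = (-5 - (-3)·-1.600) / (5) = -1.960
Iteration 2:
  p = (11 - (2)·-1.960) / (6) = 2.487
  q = (-5 - (-3)·2.733) / (5) = 0.640
Change: (-0.246, 2.600) → max |·| = 2.600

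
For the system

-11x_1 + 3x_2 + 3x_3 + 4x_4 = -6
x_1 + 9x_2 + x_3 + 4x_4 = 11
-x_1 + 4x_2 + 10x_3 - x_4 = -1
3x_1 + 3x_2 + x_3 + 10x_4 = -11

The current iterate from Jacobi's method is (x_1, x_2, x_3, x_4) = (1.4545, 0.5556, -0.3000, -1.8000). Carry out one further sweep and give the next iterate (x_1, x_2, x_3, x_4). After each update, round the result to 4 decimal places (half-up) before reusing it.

(-0.0394, 1.8939, -0.3568, -1.6730)

One sweep:
  x_1 = (-6 - (3)·0.5556 - (3)·-0.3000 - (4)·-1.8000) / (-11) = -0.0394
  x_2 = (11 - (1)·1.4545 - (1)·-0.3000 - (4)·-1.8000) / (9) = 1.8939
  x_3 = (-1 - (-1)·1.4545 - (4)·0.5556 - (-1)·-1.8000) / (10) = -0.3568
  x_4 = (-11 - (3)·1.4545 - (3)·0.5556 - (1)·-0.3000) / (10) = -1.6730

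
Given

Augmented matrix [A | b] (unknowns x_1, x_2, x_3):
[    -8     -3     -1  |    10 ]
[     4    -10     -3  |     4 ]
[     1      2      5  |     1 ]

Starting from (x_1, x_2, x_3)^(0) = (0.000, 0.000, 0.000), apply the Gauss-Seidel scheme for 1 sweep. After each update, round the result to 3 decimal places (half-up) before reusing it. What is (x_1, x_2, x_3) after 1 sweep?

Iteration 1:
  x_1 = (10 - (-3)·0.000 - (-1)·0.000) / (-8) = -1.250
  x_2 = (4 - (4)·-1.250 - (-3)·0.000) / (-10) = -0.900
  x_3 = (1 - (1)·-1.250 - (2)·-0.900) / (5) = 0.810

(-1.250, -0.900, 0.810)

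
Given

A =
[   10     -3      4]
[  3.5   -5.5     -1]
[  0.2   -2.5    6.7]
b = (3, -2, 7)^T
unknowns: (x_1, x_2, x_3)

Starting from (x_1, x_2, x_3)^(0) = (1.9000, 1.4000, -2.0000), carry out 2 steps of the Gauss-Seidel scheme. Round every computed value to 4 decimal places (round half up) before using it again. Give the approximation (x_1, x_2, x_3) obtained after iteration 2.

Iteration 1:
  x_1 = (3 - (-3)·1.4000 - (4)·-2.0000) / (10) = 1.5200
  x_2 = (-2 - (3.5)·1.5200 - (-1)·-2.0000) / (-5.5) = 1.6945
  x_3 = (7 - (0.2)·1.5200 - (-2.5)·1.6945) / (6.7) = 1.6317
Iteration 2:
  x_1 = (3 - (-3)·1.6945 - (4)·1.6317) / (10) = 0.1557
  x_2 = (-2 - (3.5)·0.1557 - (-1)·1.6317) / (-5.5) = 0.1660
  x_3 = (7 - (0.2)·0.1557 - (-2.5)·0.1660) / (6.7) = 1.1021

(0.1557, 0.1660, 1.1021)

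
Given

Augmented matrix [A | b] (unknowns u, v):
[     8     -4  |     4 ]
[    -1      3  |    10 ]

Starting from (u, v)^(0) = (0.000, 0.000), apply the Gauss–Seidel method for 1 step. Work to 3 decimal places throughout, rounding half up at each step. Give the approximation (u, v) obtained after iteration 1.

(0.500, 3.500)

Iteration 1:
  u = (4 - (-4)·0.000) / (8) = 0.500
  v = (10 - (-1)·0.500) / (3) = 3.500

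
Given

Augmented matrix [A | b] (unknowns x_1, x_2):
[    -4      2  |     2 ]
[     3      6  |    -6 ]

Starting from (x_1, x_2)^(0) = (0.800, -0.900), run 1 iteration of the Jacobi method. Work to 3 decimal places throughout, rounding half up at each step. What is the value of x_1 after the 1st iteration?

Iteration 1:
  x_1 = (2 - (2)·-0.900) / (-4) = -0.950
  x_2 = (-6 - (3)·0.800) / (6) = -1.400

-0.950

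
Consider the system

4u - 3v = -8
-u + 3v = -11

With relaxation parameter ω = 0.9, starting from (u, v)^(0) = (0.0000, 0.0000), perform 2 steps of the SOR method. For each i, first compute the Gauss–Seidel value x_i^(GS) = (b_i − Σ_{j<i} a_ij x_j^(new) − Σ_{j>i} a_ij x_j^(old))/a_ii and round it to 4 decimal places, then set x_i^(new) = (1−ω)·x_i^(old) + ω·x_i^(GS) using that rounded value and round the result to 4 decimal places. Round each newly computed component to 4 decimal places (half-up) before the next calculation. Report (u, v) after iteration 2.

(-4.5720, -5.0556)

Iteration 1:
  u: GS value = (-8 - (-3)·0.0000) / (4) = -2.0000;  u ← (1−ω)·0.0000 + ω·-2.0000 = -1.8000
  v: GS value = (-11 - (-1)·-1.8000) / (3) = -4.2667;  v ← (1−ω)·0.0000 + ω·-4.2667 = -3.8400
Iteration 2:
  u: GS value = (-8 - (-3)·-3.8400) / (4) = -4.8800;  u ← (1−ω)·-1.8000 + ω·-4.8800 = -4.5720
  v: GS value = (-11 - (-1)·-4.5720) / (3) = -5.1907;  v ← (1−ω)·-3.8400 + ω·-5.1907 = -5.0556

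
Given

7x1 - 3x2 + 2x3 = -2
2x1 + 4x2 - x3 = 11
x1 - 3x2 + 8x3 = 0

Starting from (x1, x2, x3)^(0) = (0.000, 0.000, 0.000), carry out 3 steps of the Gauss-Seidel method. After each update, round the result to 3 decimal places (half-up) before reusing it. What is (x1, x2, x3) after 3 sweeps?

(0.609, 2.680, 0.929)

Iteration 1:
  x1 = (-2 - (-3)·0.000 - (2)·0.000) / (7) = -0.286
  x2 = (11 - (2)·-0.286 - (-1)·0.000) / (4) = 2.893
  x3 = (0 - (1)·-0.286 - (-3)·2.893) / (8) = 1.121
Iteration 2:
  x1 = (-2 - (-3)·2.893 - (2)·1.121) / (7) = 0.634
  x2 = (11 - (2)·0.634 - (-1)·1.121) / (4) = 2.713
  x3 = (0 - (1)·0.634 - (-3)·2.713) / (8) = 0.938
Iteration 3:
  x1 = (-2 - (-3)·2.713 - (2)·0.938) / (7) = 0.609
  x2 = (11 - (2)·0.609 - (-1)·0.938) / (4) = 2.680
  x3 = (0 - (1)·0.609 - (-3)·2.680) / (8) = 0.929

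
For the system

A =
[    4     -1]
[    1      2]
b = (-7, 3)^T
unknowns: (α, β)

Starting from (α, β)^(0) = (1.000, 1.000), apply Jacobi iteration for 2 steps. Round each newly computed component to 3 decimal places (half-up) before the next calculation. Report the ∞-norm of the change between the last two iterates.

1.250

Iteration 1:
  α = (-7 - (-1)·1.000) / (4) = -1.500
  β = (3 - (1)·1.000) / (2) = 1.000
Iteration 2:
  α = (-7 - (-1)·1.000) / (4) = -1.500
  β = (3 - (1)·-1.500) / (2) = 2.250
Change: (0.000, 1.250) → max |·| = 1.250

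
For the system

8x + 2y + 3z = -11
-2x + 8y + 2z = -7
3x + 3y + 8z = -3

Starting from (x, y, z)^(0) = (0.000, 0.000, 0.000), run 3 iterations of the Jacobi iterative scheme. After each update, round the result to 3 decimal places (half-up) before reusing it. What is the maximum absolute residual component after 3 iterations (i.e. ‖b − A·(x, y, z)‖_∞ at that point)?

Iteration 1:
  x = (-11 - (2)·0.000 - (3)·0.000) / (8) = -1.375
  y = (-7 - (-2)·0.000 - (2)·0.000) / (8) = -0.875
  z = (-3 - (3)·0.000 - (3)·0.000) / (8) = -0.375
Iteration 2:
  x = (-11 - (2)·-0.875 - (3)·-0.375) / (8) = -1.016
  y = (-7 - (-2)·-1.375 - (2)·-0.375) / (8) = -1.125
  z = (-3 - (3)·-1.375 - (3)·-0.875) / (8) = 0.469
Iteration 3:
  x = (-11 - (2)·-1.125 - (3)·0.469) / (8) = -1.270
  y = (-7 - (-2)·-1.016 - (2)·0.469) / (8) = -1.246
  z = (-3 - (3)·-1.016 - (3)·-1.125) / (8) = 0.428
Residual b − A·x = (0.368, -0.428, 1.124); ∞-norm = 1.124

1.124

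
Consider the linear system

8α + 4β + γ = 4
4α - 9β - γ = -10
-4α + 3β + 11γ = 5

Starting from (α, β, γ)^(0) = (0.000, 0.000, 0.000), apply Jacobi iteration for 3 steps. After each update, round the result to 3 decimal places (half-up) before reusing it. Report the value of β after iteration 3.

Iteration 1:
  α = (4 - (4)·0.000 - (1)·0.000) / (8) = 0.500
  β = (-10 - (4)·0.000 - (-1)·0.000) / (-9) = 1.111
  γ = (5 - (-4)·0.000 - (3)·0.000) / (11) = 0.455
Iteration 2:
  α = (4 - (4)·1.111 - (1)·0.455) / (8) = -0.112
  β = (-10 - (4)·0.500 - (-1)·0.455) / (-9) = 1.283
  γ = (5 - (-4)·0.500 - (3)·1.111) / (11) = 0.333
Iteration 3:
  α = (4 - (4)·1.283 - (1)·0.333) / (8) = -0.183
  β = (-10 - (4)·-0.112 - (-1)·0.333) / (-9) = 1.024
  γ = (5 - (-4)·-0.112 - (3)·1.283) / (11) = 0.064

1.024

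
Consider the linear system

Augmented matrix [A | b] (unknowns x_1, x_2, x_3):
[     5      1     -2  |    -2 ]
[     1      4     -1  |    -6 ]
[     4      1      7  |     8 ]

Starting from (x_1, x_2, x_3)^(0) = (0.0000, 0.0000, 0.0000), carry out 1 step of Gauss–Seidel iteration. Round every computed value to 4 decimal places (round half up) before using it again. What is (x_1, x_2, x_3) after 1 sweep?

(-0.4000, -1.4000, 1.5714)

Iteration 1:
  x_1 = (-2 - (1)·0.0000 - (-2)·0.0000) / (5) = -0.4000
  x_2 = (-6 - (1)·-0.4000 - (-1)·0.0000) / (4) = -1.4000
  x_3 = (8 - (4)·-0.4000 - (1)·-1.4000) / (7) = 1.5714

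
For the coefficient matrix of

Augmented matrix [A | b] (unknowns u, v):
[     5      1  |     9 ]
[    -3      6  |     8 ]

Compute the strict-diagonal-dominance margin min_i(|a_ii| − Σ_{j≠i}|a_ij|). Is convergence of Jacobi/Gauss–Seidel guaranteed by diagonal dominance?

row 1: |5| − (1) = 4
row 2: |6| − (3) = 3
minimum over rows = 3 → strictly diagonally dominant (convergence guaranteed)

3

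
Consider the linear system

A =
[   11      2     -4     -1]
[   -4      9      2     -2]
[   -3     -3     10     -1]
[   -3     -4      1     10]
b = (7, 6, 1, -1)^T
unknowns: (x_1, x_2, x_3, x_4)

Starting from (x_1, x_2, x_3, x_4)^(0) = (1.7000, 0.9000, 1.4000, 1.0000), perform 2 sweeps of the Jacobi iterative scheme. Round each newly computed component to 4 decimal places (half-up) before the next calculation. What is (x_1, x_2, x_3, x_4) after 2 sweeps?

Iteration 1:
  x_1 = (7 - (2)·0.9000 - (-4)·1.4000 - (-1)·1.0000) / (11) = 1.0727
  x_2 = (6 - (-4)·1.7000 - (2)·1.4000 - (-2)·1.0000) / (9) = 1.3333
  x_3 = (1 - (-3)·1.7000 - (-3)·0.9000 - (-1)·1.0000) / (10) = 0.9800
  x_4 = (-1 - (-3)·1.7000 - (-4)·0.9000 - (1)·1.4000) / (10) = 0.6300
Iteration 2:
  x_1 = (7 - (2)·1.3333 - (-4)·0.9800 - (-1)·0.6300) / (11) = 0.8076
  x_2 = (6 - (-4)·1.0727 - (2)·0.9800 - (-2)·0.6300) / (9) = 1.0656
  x_3 = (1 - (-3)·1.0727 - (-3)·1.3333 - (-1)·0.6300) / (10) = 0.8848
  x_4 = (-1 - (-3)·1.0727 - (-4)·1.3333 - (1)·0.9800) / (10) = 0.6571

(0.8076, 1.0656, 0.8848, 0.6571)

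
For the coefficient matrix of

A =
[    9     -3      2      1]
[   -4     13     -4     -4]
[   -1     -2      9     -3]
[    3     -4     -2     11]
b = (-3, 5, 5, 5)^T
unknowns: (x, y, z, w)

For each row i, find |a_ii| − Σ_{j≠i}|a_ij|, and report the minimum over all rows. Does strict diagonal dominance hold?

row 1: |9| − (3+2+1) = 3
row 2: |13| − (4+4+4) = 1
row 3: |9| − (1+2+3) = 3
row 4: |11| − (3+4+2) = 2
minimum over rows = 1 → strictly diagonally dominant (convergence guaranteed)

1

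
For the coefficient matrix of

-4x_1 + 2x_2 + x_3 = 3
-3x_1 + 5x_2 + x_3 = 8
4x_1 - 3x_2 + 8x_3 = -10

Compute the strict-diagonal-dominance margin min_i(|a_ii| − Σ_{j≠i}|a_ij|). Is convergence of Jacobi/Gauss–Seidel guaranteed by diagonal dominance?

row 1: |-4| − (2+1) = 1
row 2: |5| − (3+1) = 1
row 3: |8| − (4+3) = 1
minimum over rows = 1 → strictly diagonally dominant (convergence guaranteed)

1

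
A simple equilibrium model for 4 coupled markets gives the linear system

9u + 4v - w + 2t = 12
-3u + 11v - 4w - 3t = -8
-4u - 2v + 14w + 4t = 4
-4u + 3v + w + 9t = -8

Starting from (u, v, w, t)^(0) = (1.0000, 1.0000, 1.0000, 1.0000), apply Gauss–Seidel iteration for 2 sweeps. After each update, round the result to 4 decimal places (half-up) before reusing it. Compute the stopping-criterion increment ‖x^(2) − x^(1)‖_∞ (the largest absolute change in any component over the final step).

0.6639

Iteration 1:
  u = (12 - (4)·1.0000 - (-1)·1.0000 - (2)·1.0000) / (9) = 0.7778
  v = (-8 - (-3)·0.7778 - (-4)·1.0000 - (-3)·1.0000) / (11) = 0.1212
  w = (4 - (-4)·0.7778 - (-2)·0.1212 - (4)·1.0000) / (14) = 0.2395
  t = (-8 - (-4)·0.7778 - (3)·0.1212 - (1)·0.2395) / (9) = -0.6102
Iteration 2:
  u = (12 - (4)·0.1212 - (-1)·0.2395 - (2)·-0.6102) / (9) = 1.4417
  v = (-8 - (-3)·1.4417 - (-4)·0.2395 - (-3)·-0.6102) / (11) = -0.4134
  w = (4 - (-4)·1.4417 - (-2)·-0.4134 - (4)·-0.6102) / (14) = 0.8129
  t = (-8 - (-4)·1.4417 - (3)·-0.4134 - (1)·0.8129) / (9) = -0.2007
Change: (0.6639, -0.5346, 0.5734, 0.4095) → max |·| = 0.6639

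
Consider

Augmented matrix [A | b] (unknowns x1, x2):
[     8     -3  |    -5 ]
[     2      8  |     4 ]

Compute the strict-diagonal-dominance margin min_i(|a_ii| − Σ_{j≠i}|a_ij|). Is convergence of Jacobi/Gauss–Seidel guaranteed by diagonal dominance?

row 1: |8| − (3) = 5
row 2: |8| − (2) = 6
minimum over rows = 5 → strictly diagonally dominant (convergence guaranteed)

5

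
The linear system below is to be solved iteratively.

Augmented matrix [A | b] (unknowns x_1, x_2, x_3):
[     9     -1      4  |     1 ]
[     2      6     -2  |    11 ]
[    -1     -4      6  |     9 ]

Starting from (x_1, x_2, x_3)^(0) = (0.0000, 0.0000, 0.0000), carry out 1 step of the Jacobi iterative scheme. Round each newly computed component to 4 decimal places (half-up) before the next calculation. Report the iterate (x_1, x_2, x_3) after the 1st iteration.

(0.1111, 1.8333, 1.5000)

Iteration 1:
  x_1 = (1 - (-1)·0.0000 - (4)·0.0000) / (9) = 0.1111
  x_2 = (11 - (2)·0.0000 - (-2)·0.0000) / (6) = 1.8333
  x_3 = (9 - (-1)·0.0000 - (-4)·0.0000) / (6) = 1.5000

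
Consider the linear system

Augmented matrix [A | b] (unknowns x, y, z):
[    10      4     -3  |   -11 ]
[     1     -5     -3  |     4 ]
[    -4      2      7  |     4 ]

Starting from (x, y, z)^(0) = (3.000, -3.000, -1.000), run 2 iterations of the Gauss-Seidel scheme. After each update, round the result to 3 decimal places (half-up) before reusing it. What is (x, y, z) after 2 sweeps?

Iteration 1:
  x = (-11 - (4)·-3.000 - (-3)·-1.000) / (10) = -0.200
  y = (4 - (1)·-0.200 - (-3)·-1.000) / (-5) = -0.240
  z = (4 - (-4)·-0.200 - (2)·-0.240) / (7) = 0.526
Iteration 2:
  x = (-11 - (4)·-0.240 - (-3)·0.526) / (10) = -0.846
  y = (4 - (1)·-0.846 - (-3)·0.526) / (-5) = -1.285
  z = (4 - (-4)·-0.846 - (2)·-1.285) / (7) = 0.455

(-0.846, -1.285, 0.455)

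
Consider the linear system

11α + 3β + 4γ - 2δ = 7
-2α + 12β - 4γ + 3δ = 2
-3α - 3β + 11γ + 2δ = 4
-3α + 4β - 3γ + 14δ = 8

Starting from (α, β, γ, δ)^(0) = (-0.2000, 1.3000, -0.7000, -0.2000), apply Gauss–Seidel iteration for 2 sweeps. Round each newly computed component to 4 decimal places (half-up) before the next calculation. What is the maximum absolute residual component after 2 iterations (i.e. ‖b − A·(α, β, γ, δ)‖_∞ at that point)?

Iteration 1:
  α = (7 - (3)·1.3000 - (4)·-0.7000 - (-2)·-0.2000) / (11) = 0.5000
  β = (2 - (-2)·0.5000 - (-4)·-0.7000 - (3)·-0.2000) / (12) = 0.0667
  γ = (4 - (-3)·0.5000 - (-3)·0.0667 - (2)·-0.2000) / (11) = 0.5546
  δ = (8 - (-3)·0.5000 - (4)·0.0667 - (-3)·0.5546) / (14) = 0.7784
Iteration 2:
  α = (7 - (3)·0.0667 - (4)·0.5546 - (-2)·0.7784) / (11) = 0.5580
  β = (2 - (-2)·0.5580 - (-4)·0.5546 - (3)·0.7784) / (12) = 0.2499
  γ = (4 - (-3)·0.5580 - (-3)·0.2499 - (2)·0.7784) / (11) = 0.4424
  δ = (8 - (-3)·0.5580 - (4)·0.2499 - (-3)·0.4424) / (14) = 0.7144
Residual b − A·x = (-0.2285, -0.2564, 0.1285, 0.0000); ∞-norm = 0.2564

0.2564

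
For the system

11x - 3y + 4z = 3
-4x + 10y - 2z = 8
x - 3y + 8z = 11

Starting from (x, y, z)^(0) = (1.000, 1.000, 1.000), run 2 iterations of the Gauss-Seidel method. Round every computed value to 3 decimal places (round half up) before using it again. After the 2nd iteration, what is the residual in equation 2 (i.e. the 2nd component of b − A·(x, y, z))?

0.098

Iteration 1:
  x = (3 - (-3)·1.000 - (4)·1.000) / (11) = 0.182
  y = (8 - (-4)·0.182 - (-2)·1.000) / (10) = 1.073
  z = (11 - (1)·0.182 - (-3)·1.073) / (8) = 1.755
Iteration 2:
  x = (3 - (-3)·1.073 - (4)·1.755) / (11) = -0.073
  y = (8 - (-4)·-0.073 - (-2)·1.755) / (10) = 1.122
  z = (11 - (1)·-0.073 - (-3)·1.122) / (8) = 1.805
Residual b − A·x = (-0.051, 0.098, -0.001)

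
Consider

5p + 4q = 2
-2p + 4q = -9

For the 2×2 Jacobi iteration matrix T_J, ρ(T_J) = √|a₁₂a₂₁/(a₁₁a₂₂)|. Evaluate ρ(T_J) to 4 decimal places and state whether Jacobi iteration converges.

a₁₂a₂₁/(a₁₁a₂₂) = (4)·(-2) / ((5)·(4)) = -0.400000
ρ = √|-0.400000| = √0.400000 = 0.6325
ρ < 1, so Jacobi converges

0.6325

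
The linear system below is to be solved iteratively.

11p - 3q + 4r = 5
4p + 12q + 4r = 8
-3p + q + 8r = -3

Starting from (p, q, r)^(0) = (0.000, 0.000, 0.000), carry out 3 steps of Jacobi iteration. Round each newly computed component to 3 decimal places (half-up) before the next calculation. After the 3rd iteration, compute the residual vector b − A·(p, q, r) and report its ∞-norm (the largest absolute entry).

Iteration 1:
  p = (5 - (-3)·0.000 - (4)·0.000) / (11) = 0.455
  q = (8 - (4)·0.000 - (4)·0.000) / (12) = 0.667
  r = (-3 - (-3)·0.000 - (1)·0.000) / (8) = -0.375
Iteration 2:
  p = (5 - (-3)·0.667 - (4)·-0.375) / (11) = 0.773
  q = (8 - (4)·0.455 - (4)·-0.375) / (12) = 0.640
  r = (-3 - (-3)·0.455 - (1)·0.667) / (8) = -0.288
Iteration 3:
  p = (5 - (-3)·0.640 - (4)·-0.288) / (11) = 0.734
  q = (8 - (4)·0.773 - (4)·-0.288) / (12) = 0.505
  r = (-3 - (-3)·0.773 - (1)·0.640) / (8) = -0.165
Residual b − A·x = (-0.899, -0.336, 0.017); ∞-norm = 0.899

0.899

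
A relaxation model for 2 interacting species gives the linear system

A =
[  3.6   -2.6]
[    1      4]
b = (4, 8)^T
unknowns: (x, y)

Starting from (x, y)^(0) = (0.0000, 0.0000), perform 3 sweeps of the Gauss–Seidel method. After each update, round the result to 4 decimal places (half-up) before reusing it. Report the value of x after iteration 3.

Iteration 1:
  x = (4 - (-2.6)·0.0000) / (3.6) = 1.1111
  y = (8 - (1)·1.1111) / (4) = 1.7222
Iteration 2:
  x = (4 - (-2.6)·1.7222) / (3.6) = 2.3549
  y = (8 - (1)·2.3549) / (4) = 1.4113
Iteration 3:
  x = (4 - (-2.6)·1.4113) / (3.6) = 2.1304
  y = (8 - (1)·2.1304) / (4) = 1.4674

2.1304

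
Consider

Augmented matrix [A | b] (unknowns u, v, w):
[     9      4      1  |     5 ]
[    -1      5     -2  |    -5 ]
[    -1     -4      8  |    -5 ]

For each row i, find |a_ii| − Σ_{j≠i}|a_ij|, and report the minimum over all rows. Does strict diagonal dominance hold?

2

row 1: |9| − (4+1) = 4
row 2: |5| − (1+2) = 2
row 3: |8| − (1+4) = 3
minimum over rows = 2 → strictly diagonally dominant (convergence guaranteed)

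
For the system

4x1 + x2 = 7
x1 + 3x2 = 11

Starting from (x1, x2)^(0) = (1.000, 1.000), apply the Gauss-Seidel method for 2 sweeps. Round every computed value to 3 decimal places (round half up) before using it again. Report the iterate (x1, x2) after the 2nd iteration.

(0.958, 3.347)

Iteration 1:
  x1 = (7 - (1)·1.000) / (4) = 1.500
  x2 = (11 - (1)·1.500) / (3) = 3.167
Iteration 2:
  x1 = (7 - (1)·3.167) / (4) = 0.958
  x2 = (11 - (1)·0.958) / (3) = 3.347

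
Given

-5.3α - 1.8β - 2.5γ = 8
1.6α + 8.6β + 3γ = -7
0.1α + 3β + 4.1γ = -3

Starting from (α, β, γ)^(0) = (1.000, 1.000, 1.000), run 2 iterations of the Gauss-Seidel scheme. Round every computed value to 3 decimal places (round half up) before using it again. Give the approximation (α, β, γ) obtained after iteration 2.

Iteration 1:
  α = (8 - (-1.8)·1.000 - (-2.5)·1.000) / (-5.3) = -2.321
  β = (-7 - (1.6)·-2.321 - (3)·1.000) / (8.6) = -0.731
  γ = (-3 - (0.1)·-2.321 - (3)·-0.731) / (4.1) = -0.140
Iteration 2:
  α = (8 - (-1.8)·-0.731 - (-2.5)·-0.140) / (-5.3) = -1.195
  β = (-7 - (1.6)·-1.195 - (3)·-0.140) / (8.6) = -0.543
  γ = (-3 - (0.1)·-1.195 - (3)·-0.543) / (4.1) = -0.305

(-1.195, -0.543, -0.305)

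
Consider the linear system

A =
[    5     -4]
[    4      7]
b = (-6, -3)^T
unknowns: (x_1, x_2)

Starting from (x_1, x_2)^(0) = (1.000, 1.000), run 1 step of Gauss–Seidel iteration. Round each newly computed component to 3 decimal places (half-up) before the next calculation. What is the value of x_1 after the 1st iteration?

-0.400

Iteration 1:
  x_1 = (-6 - (-4)·1.000) / (5) = -0.400
  x_2 = (-3 - (4)·-0.400) / (7) = -0.200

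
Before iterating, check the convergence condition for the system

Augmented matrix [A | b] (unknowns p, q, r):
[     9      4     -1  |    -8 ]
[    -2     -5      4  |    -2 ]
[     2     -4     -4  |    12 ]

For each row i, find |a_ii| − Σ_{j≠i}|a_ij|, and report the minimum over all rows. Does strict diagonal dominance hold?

-2

row 1: |9| − (4+1) = 4
row 2: |-5| − (2+4) = -1
row 3: |-4| − (2+4) = -2
minimum over rows = -2 → not strictly diagonally dominant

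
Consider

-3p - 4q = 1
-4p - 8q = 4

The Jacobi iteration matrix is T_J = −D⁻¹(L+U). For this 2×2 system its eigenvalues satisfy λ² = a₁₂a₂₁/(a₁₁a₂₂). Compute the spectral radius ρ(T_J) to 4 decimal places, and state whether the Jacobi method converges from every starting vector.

0.8165

a₁₂a₂₁/(a₁₁a₂₂) = (-4)·(-4) / ((-3)·(-8)) = 0.666667
ρ = √|0.666667| = √0.666667 = 0.8165
ρ < 1, so Jacobi converges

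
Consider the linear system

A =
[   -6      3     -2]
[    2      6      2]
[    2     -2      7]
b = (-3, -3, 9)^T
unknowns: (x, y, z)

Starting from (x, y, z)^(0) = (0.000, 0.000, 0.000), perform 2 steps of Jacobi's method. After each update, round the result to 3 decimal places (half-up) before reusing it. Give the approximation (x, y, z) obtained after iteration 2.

Iteration 1:
  x = (-3 - (3)·0.000 - (-2)·0.000) / (-6) = 0.500
  y = (-3 - (2)·0.000 - (2)·0.000) / (6) = -0.500
  z = (9 - (2)·0.000 - (-2)·0.000) / (7) = 1.286
Iteration 2:
  x = (-3 - (3)·-0.500 - (-2)·1.286) / (-6) = -0.179
  y = (-3 - (2)·0.500 - (2)·1.286) / (6) = -1.095
  z = (9 - (2)·0.500 - (-2)·-0.500) / (7) = 1.000

(-0.179, -1.095, 1.000)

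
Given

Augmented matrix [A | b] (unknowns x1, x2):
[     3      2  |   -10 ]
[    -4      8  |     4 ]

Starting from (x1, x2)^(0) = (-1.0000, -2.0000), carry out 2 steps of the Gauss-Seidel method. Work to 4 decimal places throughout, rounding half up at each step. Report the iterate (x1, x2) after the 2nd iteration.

(-3.0000, -1.0000)

Iteration 1:
  x1 = (-10 - (2)·-2.0000) / (3) = -2.0000
  x2 = (4 - (-4)·-2.0000) / (8) = -0.5000
Iteration 2:
  x1 = (-10 - (2)·-0.5000) / (3) = -3.0000
  x2 = (4 - (-4)·-3.0000) / (8) = -1.0000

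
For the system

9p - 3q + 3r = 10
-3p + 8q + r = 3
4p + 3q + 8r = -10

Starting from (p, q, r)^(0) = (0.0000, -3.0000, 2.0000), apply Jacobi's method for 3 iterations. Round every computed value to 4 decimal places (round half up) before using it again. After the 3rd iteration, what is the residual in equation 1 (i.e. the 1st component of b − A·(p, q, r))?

4.9933

Iteration 1:
  p = (10 - (-3)·-3.0000 - (3)·2.0000) / (9) = -0.5556
  q = (3 - (-3)·0.0000 - (1)·2.0000) / (8) = 0.1250
  r = (-10 - (4)·0.0000 - (3)·-3.0000) / (8) = -0.1250
Iteration 2:
  p = (10 - (-3)·0.1250 - (3)·-0.1250) / (9) = 1.1944
  q = (3 - (-3)·-0.5556 - (1)·-0.1250) / (8) = 0.1823
  r = (-10 - (4)·-0.5556 - (3)·0.1250) / (8) = -1.0191
Iteration 3:
  p = (10 - (-3)·0.1823 - (3)·-1.0191) / (9) = 1.5116
  q = (3 - (-3)·1.1944 - (1)·-1.0191) / (8) = 0.9503
  r = (-10 - (4)·1.1944 - (3)·0.1823) / (8) = -1.9156
Residual b − A·x = (4.9933, 1.8480, -3.5725)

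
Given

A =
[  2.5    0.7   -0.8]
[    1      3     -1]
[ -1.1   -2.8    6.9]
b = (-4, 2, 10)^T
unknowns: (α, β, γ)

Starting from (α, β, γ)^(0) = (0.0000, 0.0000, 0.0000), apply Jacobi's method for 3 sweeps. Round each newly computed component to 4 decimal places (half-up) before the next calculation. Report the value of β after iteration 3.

1.5959

Iteration 1:
  α = (-4 - (0.7)·0.0000 - (-0.8)·0.0000) / (2.5) = -1.6000
  β = (2 - (1)·0.0000 - (-1)·0.0000) / (3) = 0.6667
  γ = (10 - (-1.1)·0.0000 - (-2.8)·0.0000) / (6.9) = 1.4493
Iteration 2:
  α = (-4 - (0.7)·0.6667 - (-0.8)·1.4493) / (2.5) = -1.3229
  β = (2 - (1)·-1.6000 - (-1)·1.4493) / (3) = 1.6831
  γ = (10 - (-1.1)·-1.6000 - (-2.8)·0.6667) / (6.9) = 1.4647
Iteration 3:
  α = (-4 - (0.7)·1.6831 - (-0.8)·1.4647) / (2.5) = -1.6026
  β = (2 - (1)·-1.3229 - (-1)·1.4647) / (3) = 1.5959
  γ = (10 - (-1.1)·-1.3229 - (-2.8)·1.6831) / (6.9) = 1.9214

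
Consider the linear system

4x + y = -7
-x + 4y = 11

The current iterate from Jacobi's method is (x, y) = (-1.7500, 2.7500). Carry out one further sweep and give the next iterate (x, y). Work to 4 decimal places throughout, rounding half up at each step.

One sweep:
  x = (-7 - (1)·2.7500) / (4) = -2.4375
  y = (11 - (-1)·-1.7500) / (4) = 2.3125

(-2.4375, 2.3125)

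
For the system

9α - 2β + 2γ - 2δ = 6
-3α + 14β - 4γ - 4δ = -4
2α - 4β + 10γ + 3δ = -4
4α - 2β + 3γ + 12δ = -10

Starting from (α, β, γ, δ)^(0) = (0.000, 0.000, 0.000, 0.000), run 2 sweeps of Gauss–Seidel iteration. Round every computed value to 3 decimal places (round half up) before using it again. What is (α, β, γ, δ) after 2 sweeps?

(0.559, -0.601, -0.473, -1.002)

Iteration 1:
  α = (6 - (-2)·0.000 - (2)·0.000 - (-2)·0.000) / (9) = 0.667
  β = (-4 - (-3)·0.667 - (-4)·0.000 - (-4)·0.000) / (14) = -0.143
  γ = (-4 - (2)·0.667 - (-4)·-0.143 - (3)·0.000) / (10) = -0.591
  δ = (-10 - (4)·0.667 - (-2)·-0.143 - (3)·-0.591) / (12) = -0.932
Iteration 2:
  α = (6 - (-2)·-0.143 - (2)·-0.591 - (-2)·-0.932) / (9) = 0.559
  β = (-4 - (-3)·0.559 - (-4)·-0.591 - (-4)·-0.932) / (14) = -0.601
  γ = (-4 - (2)·0.559 - (-4)·-0.601 - (3)·-0.932) / (10) = -0.473
  δ = (-10 - (4)·0.559 - (-2)·-0.601 - (3)·-0.473) / (12) = -1.002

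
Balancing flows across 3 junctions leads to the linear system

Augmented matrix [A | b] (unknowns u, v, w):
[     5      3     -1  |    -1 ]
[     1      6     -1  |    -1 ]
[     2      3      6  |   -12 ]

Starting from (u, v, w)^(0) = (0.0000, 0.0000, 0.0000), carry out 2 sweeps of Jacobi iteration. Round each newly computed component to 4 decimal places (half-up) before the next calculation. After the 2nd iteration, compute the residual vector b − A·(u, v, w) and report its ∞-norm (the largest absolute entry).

Iteration 1:
  u = (-1 - (3)·0.0000 - (-1)·0.0000) / (5) = -0.2000
  v = (-1 - (1)·0.0000 - (-1)·0.0000) / (6) = -0.1667
  w = (-12 - (2)·0.0000 - (3)·0.0000) / (6) = -2.0000
Iteration 2:
  u = (-1 - (3)·-0.1667 - (-1)·-2.0000) / (5) = -0.5000
  v = (-1 - (1)·-0.2000 - (-1)·-2.0000) / (6) = -0.4667
  w = (-12 - (2)·-0.2000 - (3)·-0.1667) / (6) = -1.8500
Residual b − A·x = (1.0501, 0.4502, 1.5001); ∞-norm = 1.5001

1.5001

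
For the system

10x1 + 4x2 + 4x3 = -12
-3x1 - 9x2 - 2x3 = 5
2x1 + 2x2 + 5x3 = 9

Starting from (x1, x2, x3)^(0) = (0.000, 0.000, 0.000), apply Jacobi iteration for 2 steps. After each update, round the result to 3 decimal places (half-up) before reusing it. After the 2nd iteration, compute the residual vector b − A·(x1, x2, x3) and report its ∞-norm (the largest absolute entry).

2.804

Iteration 1:
  x1 = (-12 - (4)·0.000 - (4)·0.000) / (10) = -1.200
  x2 = (5 - (-3)·0.000 - (-2)·0.000) / (-9) = -0.556
  x3 = (9 - (2)·0.000 - (2)·0.000) / (5) = 1.800
Iteration 2:
  x1 = (-12 - (4)·-0.556 - (4)·1.800) / (10) = -1.698
  x2 = (5 - (-3)·-1.200 - (-2)·1.800) / (-9) = -0.556
  x3 = (9 - (2)·-1.200 - (2)·-0.556) / (5) = 2.502
Residual b − A·x = (-2.804, -0.094, 0.998); ∞-norm = 2.804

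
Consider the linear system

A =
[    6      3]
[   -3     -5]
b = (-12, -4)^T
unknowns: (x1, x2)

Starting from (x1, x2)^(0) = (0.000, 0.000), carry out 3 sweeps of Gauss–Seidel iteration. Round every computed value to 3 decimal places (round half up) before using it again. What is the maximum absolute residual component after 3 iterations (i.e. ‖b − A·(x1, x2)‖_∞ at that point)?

Iteration 1:
  x1 = (-12 - (3)·0.000) / (6) = -2.000
  x2 = (-4 - (-3)·-2.000) / (-5) = 2.000
Iteration 2:
  x1 = (-12 - (3)·2.000) / (6) = -3.000
  x2 = (-4 - (-3)·-3.000) / (-5) = 2.600
Iteration 3:
  x1 = (-12 - (3)·2.600) / (6) = -3.300
  x2 = (-4 - (-3)·-3.300) / (-5) = 2.780
Residual b − A·x = (-0.540, 0.000); ∞-norm = 0.540

0.540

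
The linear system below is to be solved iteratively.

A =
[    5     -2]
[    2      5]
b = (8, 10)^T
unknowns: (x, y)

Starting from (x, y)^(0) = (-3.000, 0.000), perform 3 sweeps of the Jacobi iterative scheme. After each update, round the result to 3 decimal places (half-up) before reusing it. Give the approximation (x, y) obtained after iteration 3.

Iteration 1:
  x = (8 - (-2)·0.000) / (5) = 1.600
  y = (10 - (2)·-3.000) / (5) = 3.200
Iteration 2:
  x = (8 - (-2)·3.200) / (5) = 2.880
  y = (10 - (2)·1.600) / (5) = 1.360
Iteration 3:
  x = (8 - (-2)·1.360) / (5) = 2.144
  y = (10 - (2)·2.880) / (5) = 0.848

(2.144, 0.848)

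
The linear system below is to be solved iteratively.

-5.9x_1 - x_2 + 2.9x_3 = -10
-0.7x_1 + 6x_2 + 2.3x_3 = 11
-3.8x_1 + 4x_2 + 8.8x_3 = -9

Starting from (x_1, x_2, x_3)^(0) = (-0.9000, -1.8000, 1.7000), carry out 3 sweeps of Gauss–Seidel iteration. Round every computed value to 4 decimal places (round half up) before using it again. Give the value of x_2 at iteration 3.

Iteration 1:
  x_1 = (-10 - (-1)·-1.8000 - (2.9)·1.7000) / (-5.9) = 2.8356
  x_2 = (11 - (-0.7)·2.8356 - (2.3)·1.7000) / (6) = 1.5125
  x_3 = (-9 - (-3.8)·2.8356 - (4)·1.5125) / (8.8) = -0.4858
Iteration 2:
  x_1 = (-10 - (-1)·1.5125 - (2.9)·-0.4858) / (-5.9) = 1.1998
  x_2 = (11 - (-0.7)·1.1998 - (2.3)·-0.4858) / (6) = 2.1595
  x_3 = (-9 - (-3.8)·1.1998 - (4)·2.1595) / (8.8) = -1.4862
Iteration 3:
  x_1 = (-10 - (-1)·2.1595 - (2.9)·-1.4862) / (-5.9) = 0.5984
  x_2 = (11 - (-0.7)·0.5984 - (2.3)·-1.4862) / (6) = 2.4729
  x_3 = (-9 - (-3.8)·0.5984 - (4)·2.4729) / (8.8) = -1.8884

2.4729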